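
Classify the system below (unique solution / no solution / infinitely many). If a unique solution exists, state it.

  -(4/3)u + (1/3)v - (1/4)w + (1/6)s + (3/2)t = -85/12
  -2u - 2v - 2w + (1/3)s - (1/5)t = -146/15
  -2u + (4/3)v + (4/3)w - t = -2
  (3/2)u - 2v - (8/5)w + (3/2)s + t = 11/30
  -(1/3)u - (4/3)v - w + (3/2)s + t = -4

Row-reduce the augmented matrix:
R1 ← R1 / (-4/3).
R2 ← R2 + 2·R1.
R3 ← R3 + 2·R1.
R4 ← R4 − 3/2·R1.
R5 ← R5 + 1/3·R1.
R2 ← R2 / (-5/2).
R1 ← R1 + 1/4·R2.
R3 ← R3 − 5/6·R2.
R4 ← R4 + 13/8·R2.
R5 ← R5 + 17/12·R2.
R3 ← R3 / (7/6).
R1 ← R1 − 7/20·R3.
R2 ← R2 − 13/20·R3.
R4 ← R4 + 33/40·R3.
R5 ← R5 + 1/60·R3.
R4 ← R4 / (31/21).
R1 ← R1 + 1/15·R4.
R2 ← R2 − 19/210·R4.
R3 ← R3 + 4/21·R4.
R5 ← R5 − 887/630·R4.
R5 ← R5 / (57277/93000).
R1 ← R1 − 6253/15500·R5.
R2 ← R2 − 97949/31000·R5.
R3 ← R3 + 2561/775·R5.
R4 ← R4 − 2949/3100·R5.
Reading off the reduced rows gives u = 3, v = -1, w = 3, s = 0, t = -4/3.

u = 3, v = -1, w = 3, s = 0, t = -4/3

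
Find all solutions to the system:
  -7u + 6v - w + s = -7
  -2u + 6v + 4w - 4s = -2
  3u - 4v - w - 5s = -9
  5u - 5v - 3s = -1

infinitely many solutions

Row-reduce:
R1 ← R1 / (-7).
R2 ← R2 + 2·R1.
R3 ← R3 − 3·R1.
R4 ← R4 − 5·R1.
R2 ← R2 / (30/7).
R1 ← R1 + 6/7·R2.
R3 ← R3 + 10/7·R2.
R4 ← R4 + 5/7·R2.
R3 ← R3 / (-6).
R1 ← R1 + 1·R3.
R2 ← R2 + 1·R3.
R4 ← R4 + 3·R3.
Rank is 3 with 4 unknowns, leaving w free.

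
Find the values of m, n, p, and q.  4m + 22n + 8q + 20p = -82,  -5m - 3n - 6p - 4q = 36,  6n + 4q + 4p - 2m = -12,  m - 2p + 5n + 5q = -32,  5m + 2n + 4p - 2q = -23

m = -5, n = -3, p = 1, q = -2

Row-reduce the augmented matrix:
R1 ← R1 / (4).
R2 ← R2 + 5·R1.
R3 ← R3 + 2·R1.
R4 ← R4 − 1·R1.
R5 ← R5 − 5·R1.
R2 ← R2 / (49/2).
R1 ← R1 − 11/2·R2.
R3 ← R3 − 17·R2.
R4 ← R4 + 1/2·R2.
R5 ← R5 + 51/2·R2.
R3 ← R3 / (40/49).
R1 ← R1 − 36/49·R3.
R2 ← R2 − 38/49·R3.
R4 ← R4 + 324/49·R3.
R5 ← R5 + 60/49·R3.
R4 ← R4 / (171/5).
R1 ← R1 + 14/5·R4.
R2 ← R2 + 17/5·R4.
R3 ← R3 − 47/10·R4.
R5 reduces to 0 = 0, so the extra equation is consistent.
Reading off the reduced rows gives m = -5, n = -3, p = 1, q = -2.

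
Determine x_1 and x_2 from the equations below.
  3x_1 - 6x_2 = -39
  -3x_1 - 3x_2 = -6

x_1 = -3, x_2 = 5

Row-reduce the augmented matrix:
R1 ← R1 / (3).
R2 ← R2 + 3·R1.
R2 ← R2 / (-9).
R1 ← R1 + 2·R2.
Reading off the reduced rows gives x_1 = -3, x_2 = 5.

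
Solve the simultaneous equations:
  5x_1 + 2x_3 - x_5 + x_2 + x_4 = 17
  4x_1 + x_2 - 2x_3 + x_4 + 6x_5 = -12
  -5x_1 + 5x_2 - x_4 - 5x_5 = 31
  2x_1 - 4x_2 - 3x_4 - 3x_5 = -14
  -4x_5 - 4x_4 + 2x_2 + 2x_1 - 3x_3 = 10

x_1 = 1, x_2 = 4, x_3 = 0, x_4 = 4, x_5 = -4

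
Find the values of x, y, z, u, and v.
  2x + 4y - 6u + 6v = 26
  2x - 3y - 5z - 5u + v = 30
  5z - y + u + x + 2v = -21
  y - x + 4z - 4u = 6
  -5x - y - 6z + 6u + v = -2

Row-reduce the augmented matrix:
R1 ← R1 / (2).
R2 ← R2 − 2·R1.
R3 ← R3 − 1·R1.
R4 ← R4 + 1·R1.
R5 ← R5 + 5·R1.
R2 ← R2 / (-7).
R1 ← R1 − 2·R2.
R3 ← R3 + 3·R2.
R4 ← R4 − 3·R2.
R5 ← R5 − 9·R2.
R3 ← R3 / (50/7).
R1 ← R1 + 10/7·R3.
R2 ← R2 − 5/7·R3.
R4 ← R4 − 13/7·R3.
R5 ← R5 + 87/7·R3.
R4 ← R4 / (-15/2).
R1 ← R1 + 2·R4.
R2 ← R2 + 1/2·R4.
R3 ← R3 − 1/2·R4.
R5 ← R5 + 3/2·R4.
R5 ← R5 / (1431/125).
R1 ← R1 − 619/375·R5.
R2 ← R2 − 211/375·R5.
R3 ← R3 − 74/375·R5.
R4 ← R4 + 28/375·R5.
Reading off the reduced rows gives x = -1, y = 1, z = -3, u = -4, v = 0.

x = -1, y = 1, z = -3, u = -4, v = 0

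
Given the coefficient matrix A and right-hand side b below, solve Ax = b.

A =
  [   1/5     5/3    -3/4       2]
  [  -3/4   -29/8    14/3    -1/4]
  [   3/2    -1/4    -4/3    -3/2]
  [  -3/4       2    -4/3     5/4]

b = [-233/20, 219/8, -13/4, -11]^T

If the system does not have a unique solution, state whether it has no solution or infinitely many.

Row-reduce:
R1 ← R1 / (1/5).
R2 ← R2 + 3/4·R1.
R3 ← R3 − 3/2·R1.
R4 ← R4 + 3/4·R1.
R2 ← R2 / (21/8).
R1 ← R1 − 25/3·R2.
R3 ← R3 + 51/4·R2.
R4 ← R4 − 33/4·R2.
R3 ← R3 / (1117/84).
R1 ← R1 + 7285/756·R3.
R2 ← R2 − 89/126·R3.
R4 ← R4 + 1117/112·R3.
Row 4 reduces to 0 = 1/4, a contradiction. The system is inconsistent.

no solution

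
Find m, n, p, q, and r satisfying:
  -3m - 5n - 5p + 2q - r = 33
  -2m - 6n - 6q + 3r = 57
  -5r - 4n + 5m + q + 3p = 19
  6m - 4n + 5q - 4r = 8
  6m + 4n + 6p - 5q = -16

Row-reduce the augmented matrix:
R1 ← R1 / (-3).
R2 ← R2 + 2·R1.
R3 ← R3 − 5·R1.
R4 ← R4 − 6·R1.
R5 ← R5 − 6·R1.
R2 ← R2 / (-8/3).
R1 ← R1 − 5/3·R2.
R3 ← R3 + 37/3·R2.
R4 ← R4 + 14·R2.
R5 ← R5 + 6·R2.
R3 ← R3 / (-83/4).
R1 ← R1 − 15/4·R3.
R2 ← R2 + 5/4·R3.
R4 ← R4 + 55/2·R3.
R5 ← R5 + 23/2·R3.
R4 ← R4 / (-265/83).
R1 ← R1 − 138/83·R4.
R2 ← R2 − 37/83·R4.
R3 ← R3 + 153/83·R4.
R5 ← R5 + 473/83·R4.
R5 ← R5 / (-2113/265).
R1 ← R1 − 801/530·R5.
R2 ← R2 − 237/265·R5.
R3 ← R3 + 1251/530·R5.
R4 ← R4 + 503/265·R5.
Reading off the reduced rows gives m = 0, n = -6, p = -2, q = -4, r = -1.

m = 0, n = -6, p = -2, q = -4, r = -1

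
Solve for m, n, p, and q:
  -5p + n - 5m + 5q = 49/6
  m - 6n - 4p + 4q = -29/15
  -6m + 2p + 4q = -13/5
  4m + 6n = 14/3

m = -1/3, n = 1, p = -3/2, q = -2/5

Row-reduce the augmented matrix:
R1 ← R1 / (-5).
R2 ← R2 − 1·R1.
R3 ← R3 + 6·R1.
R4 ← R4 − 4·R1.
R2 ← R2 / (-29/5).
R1 ← R1 + 1/5·R2.
R3 ← R3 + 6/5·R2.
R4 ← R4 − 34/5·R2.
R3 ← R3 / (262/29).
R1 ← R1 − 34/29·R3.
R2 ← R2 − 25/29·R3.
R4 ← R4 + 286/29·R3.
R4 ← R4 / (858/131).
R1 ← R1 + 102/131·R4.
R2 ← R2 + 75/131·R4.
R3 ← R3 + 44/131·R4.
Reading off the reduced rows gives m = -1/3, n = 1, p = -3/2, q = -2/5.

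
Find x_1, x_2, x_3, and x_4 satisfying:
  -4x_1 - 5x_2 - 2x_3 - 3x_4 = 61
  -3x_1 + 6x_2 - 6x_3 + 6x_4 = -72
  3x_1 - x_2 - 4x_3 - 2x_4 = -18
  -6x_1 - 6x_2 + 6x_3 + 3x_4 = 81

Row-reduce the augmented matrix:
R1 ← R1 / (-4).
R2 ← R2 + 3·R1.
R3 ← R3 − 3·R1.
R4 ← R4 + 6·R1.
R2 ← R2 / (39/4).
R1 ← R1 − 5/4·R2.
R3 ← R3 + 19/4·R2.
R4 ← R4 − 3/2·R2.
R3 ← R3 / (-100/13).
R1 ← R1 − 14/13·R3.
R2 ← R2 + 6/13·R3.
R4 ← R4 − 126/13·R3.
R4 ← R4 / (297/50).
R1 ← R1 + 17/50·R4.
R2 ← R2 − 43/50·R4.
R3 ← R3 − 3/100·R4.
Reading off the reduced rows gives x_1 = -6, x_2 = -6, x_3 = 4, x_4 = -5.

x_1 = -6, x_2 = -6, x_3 = 4, x_4 = -5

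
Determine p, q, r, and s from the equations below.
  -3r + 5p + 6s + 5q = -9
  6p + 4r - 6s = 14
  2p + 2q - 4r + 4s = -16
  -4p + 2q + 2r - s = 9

Row-reduce the augmented matrix:
R1 ← R1 / (5).
R2 ← R2 − 6·R1.
R3 ← R3 − 2·R1.
R4 ← R4 + 4·R1.
R2 ← R2 / (-6).
R1 ← R1 − 1·R2.
R4 ← R4 − 6·R2.
R3 ← R3 / (-14/5).
R1 ← R1 − 2/3·R3.
R2 ← R2 + 19/15·R3.
R4 ← R4 − 36/5·R3.
R4 ← R4 / (-37/7).
R1 ← R1 + 13/21·R4.
R2 ← R2 − 31/21·R4.
R3 ← R3 + 4/7·R4.
Reading off the reduced rows gives p = 0, q = 0, r = 5, s = 1.

p = 0, q = 0, r = 5, s = 1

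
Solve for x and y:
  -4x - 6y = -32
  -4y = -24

Row-reduce the augmented matrix:
R1 ← R1 / (-4).
R2 ← R2 / (-4).
R1 ← R1 − 3/2·R2.
Reading off the reduced rows gives x = -1, y = 6.

x = -1, y = 6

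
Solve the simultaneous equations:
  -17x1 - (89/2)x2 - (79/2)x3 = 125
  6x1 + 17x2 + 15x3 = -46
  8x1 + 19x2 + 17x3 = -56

Row-reduce:
R1 ← R1 / (-17).
R2 ← R2 − 6·R1.
R3 ← R3 − 8·R1.
R2 ← R2 / (22/17).
R1 ← R1 − 89/34·R2.
R3 ← R3 + 33/17·R2.
Rank is 2 with 3 unknowns, leaving x3 free.

infinitely many solutions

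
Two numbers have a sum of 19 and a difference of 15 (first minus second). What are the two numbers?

first number: 17, second number: 2

Let x = first number, y = second number.
  x + y = 19
  x - y = 15
From equation 1: x = 19 − y.
Substitute into equation 2 and solve: y = 2.
Then x = 17.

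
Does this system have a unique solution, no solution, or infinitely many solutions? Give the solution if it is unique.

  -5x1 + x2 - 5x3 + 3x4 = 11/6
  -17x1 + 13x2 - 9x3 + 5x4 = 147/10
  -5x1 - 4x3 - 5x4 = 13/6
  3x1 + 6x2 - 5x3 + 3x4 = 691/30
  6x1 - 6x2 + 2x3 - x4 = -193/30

Row-reduce the augmented matrix:
R1 ← R1 / (-5).
R2 ← R2 + 17·R1.
R3 ← R3 + 5·R1.
R4 ← R4 − 3·R1.
R5 ← R5 − 6·R1.
R2 ← R2 / (48/5).
R1 ← R1 + 1/5·R2.
R3 ← R3 + 1·R2.
R4 ← R4 − 33/5·R2.
R5 ← R5 + 24/5·R2.
R3 ← R3 / (11/6).
R1 ← R1 − 7/6·R3.
R2 ← R2 − 5/6·R3.
R4 ← R4 + 27/2·R3.
R4 ← R4 / (-2399/44).
R1 ← R1 − 52/11·R4.
R2 ← R2 − 147/44·R4.
R3 ← R3 + 205/44·R4.
R5 reduces to 0 = 0, so the extra equation is consistent.
Reading off the reduced rows gives x1 = 7/5, x2 = 2, x3 = -5/3, x4 = -1/2.

x1 = 7/5, x2 = 2, x3 = -5/3, x4 = -1/2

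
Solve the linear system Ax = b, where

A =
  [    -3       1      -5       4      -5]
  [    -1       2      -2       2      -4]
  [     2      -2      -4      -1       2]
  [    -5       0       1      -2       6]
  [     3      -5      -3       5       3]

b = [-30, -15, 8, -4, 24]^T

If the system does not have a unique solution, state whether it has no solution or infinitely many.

x_1 = 5, x_2 = 2, x_3 = 1, x_4 = 2, x_5 = 4

Row-reduce the augmented matrix:
R1 ← R1 / (-3).
R2 ← R2 + 1·R1.
R3 ← R3 − 2·R1.
R4 ← R4 + 5·R1.
R5 ← R5 − 3·R1.
R2 ← R2 / (5/3).
R1 ← R1 + 1/3·R2.
R3 ← R3 + 4/3·R2.
R4 ← R4 + 5/3·R2.
R5 ← R5 + 4·R2.
R3 ← R3 / (-38/5).
R1 ← R1 − 8/5·R3.
R2 ← R2 + 1/5·R3.
R4 ← R4 − 9·R3.
R5 ← R5 + 44/5·R3.
R4 ← R4 / (-205/38).
R1 ← R1 + 14/19·R4.
R2 ← R2 − 13/38·R4.
R3 ← R3 + 11/38·R4.
R5 ← R5 − 153/19·R4.
R5 ← R5 / (1714/205).
R1 ← R1 + 122/205·R5.
R2 ← R2 + 163/205·R5.
R3 ← R3 + 4/205·R5.
R4 ← R4 + 312/205·R5.
Reading off the reduced rows gives x_1 = 5, x_2 = 2, x_3 = 1, x_4 = 2, x_5 = 4.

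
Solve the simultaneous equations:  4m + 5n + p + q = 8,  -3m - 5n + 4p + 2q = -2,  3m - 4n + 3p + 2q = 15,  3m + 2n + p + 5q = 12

m = 3, n = -1, p = 0, q = 1

Row-reduce the augmented matrix:
R1 ← R1 / (4).
R2 ← R2 + 3·R1.
R3 ← R3 − 3·R1.
R4 ← R4 − 3·R1.
R2 ← R2 / (-5/4).
R1 ← R1 − 5/4·R2.
R3 ← R3 + 31/4·R2.
R4 ← R4 + 7/4·R2.
R3 ← R3 / (-136/5).
R1 ← R1 − 5·R3.
R2 ← R2 + 19/5·R3.
R4 ← R4 + 32/5·R3.
R4 ← R4 / (70/17).
R1 ← R1 − 13/136·R4.
R2 ← R2 − 1/136·R4.
R3 ← R3 − 79/136·R4.
Reading off the reduced rows gives m = 3, n = -1, p = 0, q = 1.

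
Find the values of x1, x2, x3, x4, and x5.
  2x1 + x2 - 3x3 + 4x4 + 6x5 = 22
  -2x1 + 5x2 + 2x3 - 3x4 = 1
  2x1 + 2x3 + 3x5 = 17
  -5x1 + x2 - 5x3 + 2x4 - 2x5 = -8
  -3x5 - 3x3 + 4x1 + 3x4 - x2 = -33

Row-reduce the augmented matrix:
R1 ← R1 / (2).
R2 ← R2 + 2·R1.
R3 ← R3 − 2·R1.
R4 ← R4 + 5·R1.
R5 ← R5 − 4·R1.
R2 ← R2 / (6).
R1 ← R1 − 1/2·R2.
R3 ← R3 + 1·R2.
R4 ← R4 − 7/2·R2.
R5 ← R5 + 3·R2.
R3 ← R3 / (29/6).
R1 ← R1 + 17/12·R3.
R2 ← R2 + 1/6·R3.
R4 ← R4 + 143/12·R3.
R5 ← R5 − 5/2·R3.
R4 ← R4 / (57/29).
R1 ← R1 − 23/29·R4.
R2 ← R2 − 1/29·R4.
R3 ← R3 + 23/29·R4.
R5 ← R5 + 73/29·R4.
R5 ← R5 / (-583/114).
R1 ← R1 − 4/57·R5.
R2 ← R2 − 97/114·R5.
R3 ← R3 − 163/114·R5.
R4 ← R4 − 265/114·R5.
Reading off the reduced rows gives x1 = -4, x2 = -1, x3 = 5, x4 = 4, x5 = 5.

x1 = -4, x2 = -1, x3 = 5, x4 = 4, x5 = 5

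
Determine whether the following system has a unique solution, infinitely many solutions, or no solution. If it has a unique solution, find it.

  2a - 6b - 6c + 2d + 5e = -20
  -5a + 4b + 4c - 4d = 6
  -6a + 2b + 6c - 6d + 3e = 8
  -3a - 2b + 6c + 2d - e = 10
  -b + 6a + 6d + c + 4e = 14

a = 2, b = 1, c = 3, d = 0, e = 0

Row-reduce the augmented matrix:
R1 ← R1 / (2).
R2 ← R2 + 5·R1.
R3 ← R3 + 6·R1.
R4 ← R4 + 3·R1.
R5 ← R5 − 6·R1.
R2 ← R2 / (-11).
R1 ← R1 + 3·R2.
R3 ← R3 + 16·R2.
R4 ← R4 + 11·R2.
R5 ← R5 − 17·R2.
R3 ← R3 / (4).
R2 ← R2 − 1·R3.
R4 ← R4 − 8·R3.
R5 ← R5 − 2·R3.
R4 ← R4 / (76/11).
R1 ← R1 − 8/11·R4.
R2 ← R2 − 3/11·R4.
R3 ← R3 + 4/11·R4.
R5 ← R5 − 25/11·R4.
R5 ← R5 / (195/19).
R1 ← R1 + 6/19·R5.
R2 ← R2 + 33/38·R5.
R3 ← R3 + 13/38·R5.
R4 ← R4 + 31/38·R5.
Reading off the reduced rows gives a = 2, b = 1, c = 3, d = 0, e = 0.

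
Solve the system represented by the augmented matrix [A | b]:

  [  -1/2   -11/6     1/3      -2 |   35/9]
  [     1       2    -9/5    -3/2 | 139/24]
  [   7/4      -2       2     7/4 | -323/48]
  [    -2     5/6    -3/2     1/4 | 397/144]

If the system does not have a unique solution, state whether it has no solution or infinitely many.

x_1 = 0, x_2 = -2/3, x_3 = -5/2, x_4 = -7/4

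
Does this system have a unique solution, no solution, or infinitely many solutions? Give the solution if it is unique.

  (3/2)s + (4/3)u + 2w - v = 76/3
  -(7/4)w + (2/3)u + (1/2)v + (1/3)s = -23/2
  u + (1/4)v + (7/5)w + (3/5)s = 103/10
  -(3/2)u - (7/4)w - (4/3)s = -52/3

u = 1, v = -6, w = 6, s = 4

Row-reduce the augmented matrix:
R1 ← R1 / (4/3).
R2 ← R2 − 2/3·R1.
R3 ← R3 − 1·R1.
R4 ← R4 + 3/2·R1.
R1 ← R1 + 3/4·R2.
R3 ← R3 − 1·R2.
R4 ← R4 + 9/8·R2.
R3 ← R3 / (53/20).
R1 ← R1 + 9/16·R3.
R2 ← R2 + 11/4·R3.
R4 ← R4 + 83/32·R3.
R4 ← R4 / (-2245/10176).
R1 ← R1 − 1339/1696·R4.
R2 ← R2 + 673/1272·R4.
R3 ← R3 + 13/318·R4.
Reading off the reduced rows gives u = 1, v = -6, w = 6, s = 4.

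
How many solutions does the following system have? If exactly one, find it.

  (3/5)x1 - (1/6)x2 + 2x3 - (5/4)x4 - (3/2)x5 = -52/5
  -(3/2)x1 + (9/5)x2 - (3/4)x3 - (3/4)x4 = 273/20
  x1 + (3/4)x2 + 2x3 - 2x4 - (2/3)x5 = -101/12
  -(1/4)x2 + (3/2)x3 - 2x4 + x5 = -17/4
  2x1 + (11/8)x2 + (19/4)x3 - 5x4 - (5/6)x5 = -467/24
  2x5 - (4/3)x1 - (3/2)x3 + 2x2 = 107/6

Row-reduce:
R1 ← R1 / (3/5).
R2 ← R2 + 3/2·R1.
R3 ← R3 − 1·R1.
R5 ← R5 − 2·R1.
R6 ← R6 + 4/3·R1.
R2 ← R2 / (83/60).
R1 ← R1 + 5/18·R2.
R3 ← R3 − 37/36·R2.
R4 ← R4 + 1/4·R2.
R5 ← R5 − 139/72·R2.
R6 ← R6 − 44/27·R2.
R3 ← R3 / (-1491/332).
R1 ← R1 − 695/166·R3.
R2 ← R2 − 255/83·R3.
R4 ← R4 − 753/332·R3.
R5 ← R5 + 5211/664·R3.
R6 ← R6 + 1027/498·R3.
R4 ← R4 / (-171/142).
R1 ← R1 + 85/852·R4.
R2 ← R2 + 55/71·R4.
R3 ← R3 + 281/426·R4.
R5 ← R5 + 171/284·R4.
R6 ← R6 − 1091/2556·R4.
Swap R5 and R6.
R5 ← R5 / (61543/32319).
R1 ← R1 − 8980/10773·R5.
R2 ← R2 + 4520/3591·R5.
R3 ← R3 + 26750/10773·R5.
R4 ← R4 + 7918/3591·R5.
Row 6 reduces to 0 = -1/2, a contradiction. The system is inconsistent.

no solution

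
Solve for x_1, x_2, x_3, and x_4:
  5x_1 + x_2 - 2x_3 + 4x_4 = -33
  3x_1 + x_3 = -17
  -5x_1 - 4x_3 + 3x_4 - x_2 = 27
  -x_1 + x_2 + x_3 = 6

Row-reduce the augmented matrix:
R1 ← R1 / (5).
R2 ← R2 − 3·R1.
R3 ← R3 + 5·R1.
R4 ← R4 + 1·R1.
R2 ← R2 / (-3/5).
R1 ← R1 − 1/5·R2.
R4 ← R4 − 6/5·R2.
R3 ← R3 / (-6).
R1 ← R1 − 1/3·R3.
R2 ← R2 + 11/3·R3.
R4 ← R4 − 5·R3.
R4 ← R4 / (11/6).
R1 ← R1 − 7/18·R4.
R2 ← R2 + 5/18·R4.
R3 ← R3 + 7/6·R4.
Reading off the reduced rows gives x_1 = -6, x_2 = -1, x_3 = 1, x_4 = 0.

x_1 = -6, x_2 = -1, x_3 = 1, x_4 = 0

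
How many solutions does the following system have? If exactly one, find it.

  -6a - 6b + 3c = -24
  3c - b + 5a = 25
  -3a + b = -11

Row-reduce the augmented matrix:
R1 ← R1 / (-6).
R2 ← R2 − 5·R1.
R3 ← R3 + 3·R1.
R2 ← R2 / (-6).
R1 ← R1 − 1·R2.
R3 ← R3 − 4·R2.
R3 ← R3 / (13/6).
R1 ← R1 − 5/12·R3.
R2 ← R2 + 11/12·R3.
Reading off the reduced rows gives a = 4, b = 1, c = 2.

a = 4, b = 1, c = 2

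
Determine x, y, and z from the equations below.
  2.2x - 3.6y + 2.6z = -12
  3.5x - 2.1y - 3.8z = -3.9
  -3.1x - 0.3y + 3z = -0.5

Row-reduce the augmented matrix:
R1 ← R1 / (11/5).
R2 ← R2 − 7/2·R1.
R3 ← R3 + 31/10·R1.
R2 ← R2 / (399/110).
R1 ← R1 + 18/11·R2.
R3 ← R3 + 591/110·R2.
R3 ← R3 / (-3386/665).
R1 ← R1 + 319/133·R3.
R2 ← R2 + 291/133·R3.
Reading off the reduced rows gives x = -1, y = 2, z = -1.

x = -1, y = 2, z = -1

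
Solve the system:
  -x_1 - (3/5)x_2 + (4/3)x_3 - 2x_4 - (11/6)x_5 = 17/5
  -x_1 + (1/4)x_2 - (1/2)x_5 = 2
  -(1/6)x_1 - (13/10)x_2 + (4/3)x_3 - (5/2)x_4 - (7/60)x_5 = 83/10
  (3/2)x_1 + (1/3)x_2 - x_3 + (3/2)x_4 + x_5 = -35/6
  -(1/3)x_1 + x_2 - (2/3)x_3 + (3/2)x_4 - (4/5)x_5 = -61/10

no solution

Row-reduce:
R1 ← R1 / (-1).
R2 ← R2 + 1·R1.
R3 ← R3 + 1/6·R1.
R4 ← R4 − 3/2·R1.
R5 ← R5 + 1/3·R1.
R2 ← R2 / (17/20).
R1 ← R1 − 3/5·R2.
R3 ← R3 + 6/5·R2.
R4 ← R4 + 17/30·R2.
R5 ← R5 − 6/5·R2.
R3 ← R3 / (-118/153).
R1 ← R1 + 20/51·R3.
R2 ← R2 + 80/51·R3.
R4 ← R4 − 1/9·R3.
R5 ← R5 − 118/153·R3.
R4 ← R4 / (-17/236).
R1 ← R1 − 15/59·R4.
R2 ← R2 − 60/59·R4.
R3 ← R3 + 201/236·R4.
Row 5 reduces to 0 = 1/2, a contradiction. The system is inconsistent.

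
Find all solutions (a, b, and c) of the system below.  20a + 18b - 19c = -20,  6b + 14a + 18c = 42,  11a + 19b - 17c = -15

a = 0, b = 1, c = 2

Row-reduce the augmented matrix:
R1 ← R1 / (20).
R2 ← R2 − 14·R1.
R3 ← R3 − 11·R1.
R2 ← R2 / (-33/5).
R1 ← R1 − 9/10·R2.
R3 ← R3 − 91/10·R2.
R3 ← R3 / (1208/33).
R1 ← R1 − 73/22·R3.
R2 ← R2 + 313/66·R3.
Reading off the reduced rows gives a = 0, b = 1, c = 2.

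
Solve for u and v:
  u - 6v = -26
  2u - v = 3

u = 4, v = 5

From equation 1: u = -26 + 6·v.
Substitute into equation 2 and solve: v = 5.
Then u = 4.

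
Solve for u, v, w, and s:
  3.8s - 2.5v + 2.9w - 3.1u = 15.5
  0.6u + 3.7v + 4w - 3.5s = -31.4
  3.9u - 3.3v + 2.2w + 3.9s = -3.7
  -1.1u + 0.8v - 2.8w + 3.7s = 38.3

Row-reduce the augmented matrix:
R1 ← R1 / (-31/10).
R2 ← R2 − 3/5·R1.
R3 ← R3 − 39/10·R1.
R4 ← R4 + 11/10·R1.
R2 ← R2 / (997/310).
R1 ← R1 − 25/31·R2.
R3 ← R3 + 999/155·R2.
R4 ← R4 − 523/310·R2.
R3 ← R3 / (149443/9970).
R1 ← R1 + 2073/997·R3.
R2 ← R2 − 1414/997·R3.
R4 ← R4 + 62031/9970·R3.
R4 ← R4 / (1089947/213490).
R1 ← R1 + 2070/21349·R4.
R2 ← R2 + 24695/21349·R4.
R3 ← R3 − 4473/21349·R4.
Reading off the reduced rows gives u = -3, v = 2, w = -4, s = 6.

u = -3, v = 2, w = -4, s = 6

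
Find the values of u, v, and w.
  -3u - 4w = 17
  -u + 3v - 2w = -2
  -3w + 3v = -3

u = -3, v = -3, w = -2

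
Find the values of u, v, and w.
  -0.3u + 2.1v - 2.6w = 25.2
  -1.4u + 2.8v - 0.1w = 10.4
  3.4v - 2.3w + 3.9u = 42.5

Row-reduce the augmented matrix:
R1 ← R1 / (-3/10).
R2 ← R2 + 7/5·R1.
R3 ← R3 − 39/10·R1.
R2 ← R2 / (-7).
R1 ← R1 + 7·R2.
R3 ← R3 − 307/10·R2.
R3 ← R3 / (35017/2100).
R1 ← R1 + 101/30·R3.
R2 ← R2 + 361/210·R3.
Reading off the reduced rows gives u = 3, v = 5, w = -6.

u = 3, v = 5, w = -6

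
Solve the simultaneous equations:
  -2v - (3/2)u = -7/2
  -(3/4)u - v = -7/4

infinitely many solutions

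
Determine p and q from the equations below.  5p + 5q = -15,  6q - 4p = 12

Row-reduce the augmented matrix:
R1 ← R1 / (5).
R2 ← R2 + 4·R1.
R2 ← R2 / (10).
R1 ← R1 − 1·R2.
Reading off the reduced rows gives p = -3, q = 0.

p = -3, q = 0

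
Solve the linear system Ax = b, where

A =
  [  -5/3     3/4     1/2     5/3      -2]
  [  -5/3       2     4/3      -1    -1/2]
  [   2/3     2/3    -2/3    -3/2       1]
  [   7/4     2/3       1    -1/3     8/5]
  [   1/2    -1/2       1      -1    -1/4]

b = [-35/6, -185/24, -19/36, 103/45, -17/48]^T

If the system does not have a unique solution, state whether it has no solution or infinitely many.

Row-reduce the augmented matrix:
R1 ← R1 / (-5/3).
R2 ← R2 + 5/3·R1.
R3 ← R3 − 2/3·R1.
R4 ← R4 − 7/4·R1.
R5 ← R5 − 1/2·R1.
R2 ← R2 / (5/4).
R1 ← R1 + 9/20·R2.
R3 ← R3 − 29/30·R2.
R4 ← R4 − 349/240·R2.
R5 ← R5 + 11/40·R2.
R3 ← R3 / (-10/9).
R2 ← R2 − 2/3·R3.
R4 ← R4 − 5/9·R3.
R5 ← R5 − 4/3·R3.
R4 ← R4 / (77/15).
R1 ← R1 + 49/25·R4.
R2 ← R2 + 349/250·R4.
R3 ← R3 + 553/500·R4.
R5 ← R5 − 97/250·R4.
R5 ← R5 / (-225769/154000).
R1 ← R1 − 1539/2200·R5.
R2 ← R2 + 18027/154000·R5.
R3 ← R3 − 12183/44000·R5.
R4 ← R4 + 327/616·R5.
Reading off the reduced rows gives x_1 = 0, x_2 = -8/3, x_3 = 0, x_4 = 1, x_5 = 11/4.

x_1 = 0, x_2 = -8/3, x_3 = 0, x_4 = 1, x_5 = 11/4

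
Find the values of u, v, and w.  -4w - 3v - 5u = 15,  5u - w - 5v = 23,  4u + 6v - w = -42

Row-reduce the augmented matrix:
R1 ← R1 / (-5).
R2 ← R2 − 5·R1.
R3 ← R3 − 4·R1.
R2 ← R2 / (-8).
R1 ← R1 − 3/5·R2.
R3 ← R3 − 18/5·R2.
R3 ← R3 / (-129/20).
R1 ← R1 − 17/40·R3.
R2 ← R2 − 5/8·R3.
Reading off the reduced rows gives u = -1, v = -6, w = 2.

u = -1, v = -6, w = 2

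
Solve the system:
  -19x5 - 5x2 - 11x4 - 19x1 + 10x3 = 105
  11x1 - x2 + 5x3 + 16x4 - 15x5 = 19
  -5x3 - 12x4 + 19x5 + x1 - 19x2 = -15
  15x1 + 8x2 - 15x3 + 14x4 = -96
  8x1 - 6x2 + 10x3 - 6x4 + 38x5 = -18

infinitely many solutions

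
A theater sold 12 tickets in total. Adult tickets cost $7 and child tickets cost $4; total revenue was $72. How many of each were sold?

adult tickets: 8, child tickets: 4

Let a = adult tickets, c = child tickets.
  a + c = 12
  4c + 7a = 72
From equation 1: a = 12 − c.
Substitute into equation 2 and solve: c = 4.
Then a = 8.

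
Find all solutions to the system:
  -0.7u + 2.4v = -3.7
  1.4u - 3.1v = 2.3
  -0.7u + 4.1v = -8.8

u = -5, v = -3

Row-reduce the augmented matrix:
R1 ← R1 / (-7/10).
R2 ← R2 − 7/5·R1.
R3 ← R3 + 7/10·R1.
R2 ← R2 / (17/10).
R1 ← R1 + 24/7·R2.
R3 ← R3 − 17/10·R2.
R3 reduces to 0 = 0, so the extra equation is consistent.
Reading off the reduced rows gives u = -5, v = -3.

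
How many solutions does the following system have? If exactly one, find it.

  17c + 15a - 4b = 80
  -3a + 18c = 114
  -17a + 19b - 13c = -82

Row-reduce the augmented matrix:
R1 ← R1 / (15).
R2 ← R2 + 3·R1.
R3 ← R3 + 17·R1.
R2 ← R2 / (-4/5).
R1 ← R1 + 4/15·R2.
R3 ← R3 − 217/15·R2.
R3 ← R3 / (1573/4).
R1 ← R1 + 6·R3.
R2 ← R2 + 107/4·R3.
Reading off the reduced rows gives a = -2, b = -2, c = 6.

a = -2, b = -2, c = 6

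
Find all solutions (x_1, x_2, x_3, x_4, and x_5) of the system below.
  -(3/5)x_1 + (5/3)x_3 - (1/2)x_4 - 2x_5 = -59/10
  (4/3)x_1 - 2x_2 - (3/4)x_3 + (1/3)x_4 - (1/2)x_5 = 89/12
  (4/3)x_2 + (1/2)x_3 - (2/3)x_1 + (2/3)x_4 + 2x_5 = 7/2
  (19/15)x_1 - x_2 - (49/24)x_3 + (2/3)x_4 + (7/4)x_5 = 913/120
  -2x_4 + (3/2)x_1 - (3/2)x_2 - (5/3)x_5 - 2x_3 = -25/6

Row-reduce:
R1 ← R1 / (-3/5).
R2 ← R2 − 4/3·R1.
R3 ← R3 + 2/3·R1.
R4 ← R4 − 19/15·R1.
R5 ← R5 − 3/2·R1.
R2 ← R2 / (-2).
R3 ← R3 − 4/3·R2.
R4 ← R4 + 1·R2.
R5 ← R5 + 3/2·R2.
R3 ← R3 / (50/81).
R1 ← R1 + 25/9·R3.
R2 ← R2 + 319/216·R3.
R5 ← R5 + 7/144·R3.
Swap R4 and R5.
R4 ← R4 / (-2089/800).
R1 ← R1 − 4·R4.
R2 ← R2 − 829/400·R4.
R3 ← R3 − 57/50·R4.
Row 5 reduces to 0 = -2, a contradiction. The system is inconsistent.

no solution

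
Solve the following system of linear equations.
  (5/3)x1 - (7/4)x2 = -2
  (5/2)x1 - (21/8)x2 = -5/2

no solution

Row-reduce:
R1 ← R1 / (5/3).
R2 ← R2 − 5/2·R1.
Row 2 reduces to 0 = 1/2, a contradiction. The system is inconsistent.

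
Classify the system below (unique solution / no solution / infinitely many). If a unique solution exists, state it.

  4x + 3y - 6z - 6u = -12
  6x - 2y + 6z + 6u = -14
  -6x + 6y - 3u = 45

infinitely many solutions

Row-reduce:
R1 ← R1 / (4).
R2 ← R2 − 6·R1.
R3 ← R3 + 6·R1.
R2 ← R2 / (-13/2).
R1 ← R1 − 3/4·R2.
R3 ← R3 − 21/2·R2.
R3 ← R3 / (198/13).
R1 ← R1 − 3/13·R3.
R2 ← R2 + 30/13·R3.
Rank is 3 with 4 unknowns, leaving u free.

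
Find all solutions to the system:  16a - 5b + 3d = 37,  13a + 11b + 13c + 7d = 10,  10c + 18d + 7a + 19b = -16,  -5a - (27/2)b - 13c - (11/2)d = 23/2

Row-reduce:
R1 ← R1 / (16).
R2 ← R2 − 13·R1.
R3 ← R3 − 7·R1.
R4 ← R4 + 5·R1.
R2 ← R2 / (241/16).
R1 ← R1 + 5/16·R2.
R3 ← R3 − 339/16·R2.
R4 ← R4 + 241/16·R2.
R3 ← R3 / (-1997/241).
R1 ← R1 − 65/241·R3.
R2 ← R2 − 208/241·R3.
Row 4 reduces to 0 = 3, a contradiction. The system is inconsistent.

no solution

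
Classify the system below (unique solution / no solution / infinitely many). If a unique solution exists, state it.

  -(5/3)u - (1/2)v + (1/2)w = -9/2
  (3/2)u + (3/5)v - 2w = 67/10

infinitely many solutions

Row-reduce:
R1 ← R1 / (-5/3).
R2 ← R2 − 3/2·R1.
R2 ← R2 / (3/20).
R1 ← R1 − 3/10·R2.
Rank is 2 with 3 unknowns, leaving w free.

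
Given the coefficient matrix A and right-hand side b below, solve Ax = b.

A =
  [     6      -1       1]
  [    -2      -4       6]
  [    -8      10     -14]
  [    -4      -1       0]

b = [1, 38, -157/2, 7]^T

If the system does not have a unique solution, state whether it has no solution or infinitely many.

no solution

Row-reduce:
R1 ← R1 / (6).
R2 ← R2 + 2·R1.
R3 ← R3 + 8·R1.
R4 ← R4 + 4·R1.
R2 ← R2 / (-13/3).
R1 ← R1 + 1/6·R2.
R3 ← R3 − 26/3·R2.
R4 ← R4 + 5/3·R2.
Swap R3 and R4.
R3 ← R3 / (-23/13).
R1 ← R1 + 1/13·R3.
R2 ← R2 + 19/13·R3.
Row 4 reduces to 0 = -1/2, a contradiction. The system is inconsistent.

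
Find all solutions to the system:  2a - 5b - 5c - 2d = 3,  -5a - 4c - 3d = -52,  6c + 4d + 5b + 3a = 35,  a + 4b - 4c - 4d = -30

a = 6, b = -3, c = 4, d = 2

Row-reduce the augmented matrix:
R1 ← R1 / (2).
R2 ← R2 + 5·R1.
R3 ← R3 − 3·R1.
R4 ← R4 − 1·R1.
R2 ← R2 / (-25/2).
R1 ← R1 + 5/2·R2.
R3 ← R3 − 25/2·R2.
R4 ← R4 − 13/2·R2.
R3 ← R3 / (-3).
R1 ← R1 − 4/5·R3.
R2 ← R2 − 33/25·R3.
R4 ← R4 + 252/25·R3.
R4 ← R4 / (-19/5).
R1 ← R1 − 1/3·R4.
R2 ← R2 − 1/5·R4.
R3 ← R3 − 1/3·R4.
Reading off the reduced rows gives a = 6, b = -3, c = 4, d = 2.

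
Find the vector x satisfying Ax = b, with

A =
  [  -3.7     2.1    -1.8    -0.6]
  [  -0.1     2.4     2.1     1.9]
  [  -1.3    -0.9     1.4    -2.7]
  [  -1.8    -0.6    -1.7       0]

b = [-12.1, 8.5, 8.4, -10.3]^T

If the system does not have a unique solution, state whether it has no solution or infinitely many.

Row-reduce the augmented matrix:
R1 ← R1 / (-37/10).
R2 ← R2 + 1/10·R1.
R3 ← R3 + 13/10·R1.
R4 ← R4 + 9/5·R1.
R2 ← R2 / (867/370).
R1 ← R1 + 21/37·R2.
R3 ← R3 + 303/185·R2.
R4 ← R4 + 60/37·R2.
R3 ← R3 / (5107/1445).
R1 ← R1 − 291/289·R3.
R2 ← R2 − 265/289·R3.
R4 ← R4 − 383/578·R3.
R4 ← R4 / (187281/102140).
R1 ← R1 − 9743/10214·R4.
R2 ← R2 − 34199/30642·R4.
R3 ← R3 + 3323/10214·R4.
Reading off the reduced rows gives x_1 = 1, x_2 = 0, x_3 = 5, x_4 = -1.

x_1 = 1, x_2 = 0, x_3 = 5, x_4 = -1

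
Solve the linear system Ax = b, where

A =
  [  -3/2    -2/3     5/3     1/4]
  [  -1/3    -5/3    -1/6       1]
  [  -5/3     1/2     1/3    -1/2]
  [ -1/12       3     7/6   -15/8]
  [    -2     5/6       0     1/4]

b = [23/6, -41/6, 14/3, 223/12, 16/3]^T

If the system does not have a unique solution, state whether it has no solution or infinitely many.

Row-reduce:
R1 ← R1 / (-3/2).
R2 ← R2 + 1/3·R1.
R3 ← R3 + 5/3·R1.
R4 ← R4 + 1/12·R1.
R5 ← R5 + 2·R1.
R2 ← R2 / (-41/27).
R1 ← R1 − 4/9·R2.
R3 ← R3 − 67/54·R2.
R4 ← R4 − 82/27·R2.
R5 ← R5 − 31/18·R2.
R3 ← R3 / (-321/164).
R1 ← R1 + 52/41·R3.
R2 ← R2 − 29/82·R3.
R5 ← R5 + 1393/492·R3.
Swap R4 and R5.
R4 ← R4 / (3839/3852).
R1 ← R1 − 73/642·R4.
R2 ← R2 + 200/321·R4.
R3 ← R3 − 1/321·R4.
Row 5 reduces to 0 = 3, a contradiction. The system is inconsistent.

no solution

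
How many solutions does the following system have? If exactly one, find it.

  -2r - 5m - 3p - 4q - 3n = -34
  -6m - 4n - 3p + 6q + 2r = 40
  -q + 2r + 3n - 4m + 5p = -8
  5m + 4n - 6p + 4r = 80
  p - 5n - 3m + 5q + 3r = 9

m = 0, n = 6, p = -6, q = 6, r = 5

Row-reduce the augmented matrix:
R1 ← R1 / (-5).
R2 ← R2 + 6·R1.
R3 ← R3 + 4·R1.
R4 ← R4 − 5·R1.
R5 ← R5 + 3·R1.
R2 ← R2 / (-2/5).
R1 ← R1 − 3/5·R2.
R3 ← R3 − 27/5·R2.
R4 ← R4 − 1·R2.
R5 ← R5 + 16/5·R2.
R3 ← R3 / (31/2).
R1 ← R1 − 3/2·R3.
R2 ← R2 + 3/2·R3.
R4 ← R4 + 15/2·R3.
R5 ← R5 + 2·R3.
R4 ← R4 / (2933/31).
R1 ← R1 − 83/31·R4.
R2 ← R2 + 393/31·R4.
R3 ← R3 − 296/31·R4.
R5 ← R5 + 1857/31·R4.
R5 ← R5 / (13669/2933).
R1 ← R1 + 960/2933·R5.
R2 ← R2 − 2708/2933·R5.
R3 ← R3 + 950/2933·R5.
R4 ← R4 − 1348/2933·R5.
Reading off the reduced rows gives m = 0, n = 6, p = -6, q = 6, r = 5.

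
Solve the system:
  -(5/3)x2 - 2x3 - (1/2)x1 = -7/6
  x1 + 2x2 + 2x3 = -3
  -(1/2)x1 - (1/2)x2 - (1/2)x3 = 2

Row-reduce the augmented matrix:
R1 ← R1 / (-1/2).
R2 ← R2 − 1·R1.
R3 ← R3 + 1/2·R1.
R2 ← R2 / (-4/3).
R1 ← R1 − 10/3·R2.
R3 ← R3 − 7/6·R2.
R3 ← R3 / (-1/4).
R1 ← R1 + 1·R3.
R2 ← R2 − 3/2·R3.
Reading off the reduced rows gives x1 = -5, x2 = -5, x3 = 6.

x1 = -5, x2 = -5, x3 = 6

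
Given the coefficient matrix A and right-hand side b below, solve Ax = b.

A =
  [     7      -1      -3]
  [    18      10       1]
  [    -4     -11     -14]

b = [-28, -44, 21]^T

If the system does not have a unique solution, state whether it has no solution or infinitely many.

Row-reduce the augmented matrix:
R1 ← R1 / (7).
R2 ← R2 − 18·R1.
R3 ← R3 + 4·R1.
R2 ← R2 / (88/7).
R1 ← R1 + 1/7·R2.
R3 ← R3 + 81/7·R2.
R3 ← R3 / (-677/88).
R1 ← R1 + 29/88·R3.
R2 ← R2 − 61/88·R3.
Reading off the reduced rows gives x_1 = -5, x_2 = 5, x_3 = -4.

x_1 = -5, x_2 = 5, x_3 = -4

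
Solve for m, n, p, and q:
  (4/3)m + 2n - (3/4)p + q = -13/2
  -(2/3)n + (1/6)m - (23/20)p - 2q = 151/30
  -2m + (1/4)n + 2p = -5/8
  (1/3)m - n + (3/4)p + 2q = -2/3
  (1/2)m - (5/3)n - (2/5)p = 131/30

Row-reduce the augmented matrix:
R1 ← R1 / (4/3).
R2 ← R2 − 1/6·R1.
R3 ← R3 + 2·R1.
R4 ← R4 − 1/3·R1.
R5 ← R5 − 1/2·R1.
R2 ← R2 / (-11/12).
R1 ← R1 − 3/2·R2.
R3 ← R3 − 13/4·R2.
R4 ← R4 + 3/2·R2.
R5 ← R5 + 29/12·R2.
R3 ← R3 / (-5051/1760).
R1 ← R1 + 126/55·R3.
R2 ← R2 − 507/440·R3.
R4 ← R4 − 1173/440·R3.
R5 ← R5 − 1173/440·R3.
R4 ← R4 / (-1909/5051).
R1 ← R1 − 10554/5051·R4.
R2 ← R2 + 528/5051·R4.
R3 ← R3 − 10620/5051·R4.
R5 ← R5 + 1909/5051·R4.
R5 reduces to 0 = 0, so the extra equation is consistent.
Reading off the reduced rows gives m = 2, n = -5/2, p = 2, q = -8/3.

m = 2, n = -5/2, p = 2, q = -8/3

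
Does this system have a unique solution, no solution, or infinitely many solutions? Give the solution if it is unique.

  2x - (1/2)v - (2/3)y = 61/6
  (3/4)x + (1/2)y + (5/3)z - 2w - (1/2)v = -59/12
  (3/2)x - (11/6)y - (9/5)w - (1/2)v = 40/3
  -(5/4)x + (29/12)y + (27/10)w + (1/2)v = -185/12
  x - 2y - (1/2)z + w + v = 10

no solution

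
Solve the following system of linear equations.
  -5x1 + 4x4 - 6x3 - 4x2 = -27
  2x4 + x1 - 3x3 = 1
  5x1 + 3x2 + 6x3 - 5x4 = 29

infinitely many solutions

Row-reduce:
R1 ← R1 / (-5).
R2 ← R2 − 1·R1.
R3 ← R3 − 5·R1.
R2 ← R2 / (-4/5).
R1 ← R1 − 4/5·R2.
R3 ← R3 + 1·R2.
R3 ← R3 / (21/4).
R1 ← R1 + 3·R3.
R2 ← R2 − 21/4·R3.
Rank is 3 with 4 unknowns, leaving x4 free.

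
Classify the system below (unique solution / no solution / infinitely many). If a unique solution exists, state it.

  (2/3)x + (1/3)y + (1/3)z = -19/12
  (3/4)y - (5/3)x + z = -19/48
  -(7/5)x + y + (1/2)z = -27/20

Row-reduce the augmented matrix:
R1 ← R1 / (2/3).
R2 ← R2 + 5/3·R1.
R3 ← R3 + 7/5·R1.
R2 ← R2 / (19/12).
R1 ← R1 − 1/2·R2.
R3 ← R3 − 17/10·R2.
R3 ← R3 / (-73/95).
R1 ← R1 + 3/38·R3.
R2 ← R2 − 22/19·R3.
Reading off the reduced rows gives x = -1, y = -11/4, z = 0.

x = -1, y = -11/4, z = 0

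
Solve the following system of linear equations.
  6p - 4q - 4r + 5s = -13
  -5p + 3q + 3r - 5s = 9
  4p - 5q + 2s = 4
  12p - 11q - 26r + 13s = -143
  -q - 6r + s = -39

p = 4, q = 2, r = 6, s = -1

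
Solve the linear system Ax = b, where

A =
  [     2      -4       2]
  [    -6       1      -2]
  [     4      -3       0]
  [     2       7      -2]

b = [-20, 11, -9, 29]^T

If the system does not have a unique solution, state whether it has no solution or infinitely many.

x_1 = 0, x_2 = 3, x_3 = -4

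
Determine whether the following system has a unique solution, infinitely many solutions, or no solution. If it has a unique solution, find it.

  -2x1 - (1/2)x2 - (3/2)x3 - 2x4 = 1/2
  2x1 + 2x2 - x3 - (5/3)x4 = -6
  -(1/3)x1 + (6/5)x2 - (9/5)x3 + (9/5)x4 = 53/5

Row-reduce:
R1 ← R1 / (-2).
R2 ← R2 − 2·R1.
R3 ← R3 + 1/3·R1.
R2 ← R2 / (3/2).
R1 ← R1 − 1/4·R2.
R3 ← R3 − 77/60·R2.
R3 ← R3 / (53/90).
R1 ← R1 − 7/6·R3.
R2 ← R2 + 5/3·R3.
Rank is 3 with 4 unknowns, leaving x4 free.

infinitely many solutions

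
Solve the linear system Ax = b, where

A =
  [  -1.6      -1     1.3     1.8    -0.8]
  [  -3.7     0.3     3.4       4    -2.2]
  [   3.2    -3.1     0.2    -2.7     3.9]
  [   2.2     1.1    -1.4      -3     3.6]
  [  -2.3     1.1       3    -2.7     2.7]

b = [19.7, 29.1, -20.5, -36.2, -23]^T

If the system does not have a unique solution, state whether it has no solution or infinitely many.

Row-reduce the augmented matrix:
R1 ← R1 / (-8/5).
R2 ← R2 + 37/10·R1.
R3 ← R3 − 16/5·R1.
R4 ← R4 − 11/5·R1.
R5 ← R5 + 23/10·R1.
R2 ← R2 / (209/80).
R1 ← R1 − 5/8·R2.
R3 ← R3 + 51/10·R2.
R4 ← R4 + 11/40·R2.
R5 ← R5 − 203/80·R2.
R3 ← R3 / (14917/4180).
R1 ← R1 + 379/418·R3.
R2 ← R2 − 63/418·R3.
R4 ← R4 − 163/380·R3.
R5 ← R5 − 313/418·R3.
R4 ← R4 / (-2609/4262).
R1 ← R1 + 1999/2131·R4.
R2 ← R2 + 185/2131·R4.
R3 ← R3 − 348/2131·R4.
R5 ← R5 + 111919/21310·R4.
R5 ← R5 / (-7129232/456575).
R1 ← R1 + 226664/91315·R5.
R2 ← R2 + 9570/18263·R5.
R3 ← R3 − 96638/91315·R5.
R4 ← R4 + 338441/91315·R5.
Reading off the reduced rows gives x_1 = -5, x_2 = -6, x_3 = -3, x_4 = 4, x_5 = -3.

x_1 = -5, x_2 = -6, x_3 = -3, x_4 = 4, x_5 = -3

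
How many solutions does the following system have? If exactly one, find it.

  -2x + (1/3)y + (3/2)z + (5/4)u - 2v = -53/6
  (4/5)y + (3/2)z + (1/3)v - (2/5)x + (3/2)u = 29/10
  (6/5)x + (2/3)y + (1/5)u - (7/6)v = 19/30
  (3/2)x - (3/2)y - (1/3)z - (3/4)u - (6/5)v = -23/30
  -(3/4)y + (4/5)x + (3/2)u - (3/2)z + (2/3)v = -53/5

x = 3, y = 2, z = 5, u = -4, v = 3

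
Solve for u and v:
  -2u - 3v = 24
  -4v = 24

Row-reduce the augmented matrix:
R1 ← R1 / (-2).
R2 ← R2 / (-4).
R1 ← R1 − 3/2·R2.
Reading off the reduced rows gives u = -3, v = -6.

u = -3, v = -6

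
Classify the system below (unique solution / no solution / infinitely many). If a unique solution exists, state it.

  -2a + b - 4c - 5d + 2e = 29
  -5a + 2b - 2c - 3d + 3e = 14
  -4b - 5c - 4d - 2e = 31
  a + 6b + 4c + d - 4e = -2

infinitely many solutions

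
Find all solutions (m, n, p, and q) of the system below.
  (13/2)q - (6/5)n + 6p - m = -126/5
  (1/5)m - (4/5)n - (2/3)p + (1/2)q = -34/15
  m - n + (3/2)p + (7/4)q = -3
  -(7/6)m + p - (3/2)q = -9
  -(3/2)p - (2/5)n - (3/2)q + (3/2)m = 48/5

m = 6, n = 6, p = -2, q = 0

Row-reduce the augmented matrix:
R1 ← R1 / (-1).
R2 ← R2 − 1/5·R1.
R3 ← R3 − 1·R1.
R4 ← R4 + 7/6·R1.
R5 ← R5 − 3/2·R1.
R2 ← R2 / (-26/25).
R1 ← R1 − 6/5·R2.
R3 ← R3 + 11/5·R2.
R4 ← R4 − 7/5·R2.
R5 ← R5 + 11/5·R2.
R3 ← R3 / (497/78).
R1 ← R1 + 70/13·R3.
R2 ← R2 + 20/39·R3.
R4 ← R4 + 206/39·R3.
R5 ← R5 − 497/78·R3.
R4 ← R4 / (-2537/852).
R1 ← R1 + 95/142·R4.
R2 ← R2 + 195/142·R4.
R3 ← R3 − 99/142·R4.
R5 reduces to 0 = 0, so the extra equation is consistent.
Reading off the reduced rows gives m = 6, n = 6, p = -2, q = 0.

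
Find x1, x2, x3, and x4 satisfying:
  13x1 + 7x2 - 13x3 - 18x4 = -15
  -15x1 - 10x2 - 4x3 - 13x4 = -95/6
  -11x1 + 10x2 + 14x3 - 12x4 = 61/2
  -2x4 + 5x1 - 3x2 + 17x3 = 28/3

x1 = -1/2, x2 = 3/2, x3 = 1, x4 = 1/3

Row-reduce the augmented matrix:
R1 ← R1 / (13).
R2 ← R2 + 15·R1.
R3 ← R3 + 11·R1.
R4 ← R4 − 5·R1.
R2 ← R2 / (-25/13).
R1 ← R1 − 7/13·R2.
R3 ← R3 − 207/13·R2.
R4 ← R4 + 74/13·R2.
R3 ← R3 / (-3858/25).
R1 ← R1 + 158/25·R3.
R2 ← R2 − 247/25·R3.
R4 ← R4 − 1956/25·R3.
R4 ← R4 / (-32592/643).
R1 ← R1 − 1110/643·R4.
R2 ← R2 + 2681/1286·R4.
R3 ← R3 − 2557/1286·R4.
Reading off the reduced rows gives x1 = -1/2, x2 = 3/2, x3 = 1, x4 = 1/3.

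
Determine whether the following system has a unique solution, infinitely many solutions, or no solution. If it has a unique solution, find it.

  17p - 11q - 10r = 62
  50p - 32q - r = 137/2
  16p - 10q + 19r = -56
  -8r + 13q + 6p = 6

no solution

Row-reduce:
R1 ← R1 / (17).
R2 ← R2 − 50·R1.
R3 ← R3 − 16·R1.
R4 ← R4 − 6·R1.
R2 ← R2 / (6/17).
R1 ← R1 + 11/17·R2.
R3 ← R3 − 6/17·R2.
R4 ← R4 − 287/17·R2.
Swap R3 and R4.
R3 ← R3 / (-2727/2).
R1 ← R1 − 103/2·R3.
R2 ← R2 − 161/2·R3.
Row 4 reduces to 0 = -1/2, a contradiction. The system is inconsistent.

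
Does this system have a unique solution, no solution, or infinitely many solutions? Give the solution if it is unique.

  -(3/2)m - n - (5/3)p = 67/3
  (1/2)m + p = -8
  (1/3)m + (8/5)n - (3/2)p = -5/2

m = -6, n = -5, p = -5

Row-reduce the augmented matrix:
R1 ← R1 / (-3/2).
R2 ← R2 − 1/2·R1.
R3 ← R3 − 1/3·R1.
R2 ← R2 / (-1/3).
R1 ← R1 − 2/3·R2.
R3 ← R3 − 62/45·R2.
R3 ← R3 / (-1/30).
R1 ← R1 − 2·R3.
R2 ← R2 + 4/3·R3.
Reading off the reduced rows gives m = -6, n = -5, p = -5.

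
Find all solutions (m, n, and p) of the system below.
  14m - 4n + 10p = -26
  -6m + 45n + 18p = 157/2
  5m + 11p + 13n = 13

Row-reduce:
R1 ← R1 / (14).
R2 ← R2 + 6·R1.
R3 ← R3 − 5·R1.
R2 ← R2 / (303/7).
R1 ← R1 + 2/7·R2.
R3 ← R3 − 101/7·R2.
Row 3 reduces to 0 = -1/6, a contradiction. The system is inconsistent.

no solution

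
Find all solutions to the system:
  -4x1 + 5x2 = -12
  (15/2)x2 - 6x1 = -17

no solution

Row-reduce:
R1 ← R1 / (-4).
R2 ← R2 + 6·R1.
Row 2 reduces to 0 = 1, a contradiction. The system is inconsistent.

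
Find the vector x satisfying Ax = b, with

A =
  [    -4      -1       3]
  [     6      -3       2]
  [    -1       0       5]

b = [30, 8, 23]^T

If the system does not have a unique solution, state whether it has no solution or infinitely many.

x_1 = -3, x_2 = -6, x_3 = 4

Row-reduce the augmented matrix:
R1 ← R1 / (-4).
R2 ← R2 − 6·R1.
R3 ← R3 + 1·R1.
R2 ← R2 / (-9/2).
R1 ← R1 − 1/4·R2.
R3 ← R3 − 1/4·R2.
R3 ← R3 / (83/18).
R1 ← R1 + 7/18·R3.
R2 ← R2 + 13/9·R3.
Reading off the reduced rows gives x_1 = -3, x_2 = -6, x_3 = 4.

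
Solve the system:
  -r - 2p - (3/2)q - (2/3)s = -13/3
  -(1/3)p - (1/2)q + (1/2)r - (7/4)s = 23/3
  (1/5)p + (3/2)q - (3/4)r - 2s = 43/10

infinitely many solutions

Row-reduce:
R1 ← R1 / (-2).
R2 ← R2 + 1/3·R1.
R3 ← R3 − 1/5·R1.
R2 ← R2 / (-1/4).
R1 ← R1 − 3/4·R2.
R3 ← R3 − 27/20·R2.
R3 ← R3 / (11/4).
R1 ← R1 − 5/2·R3.
R2 ← R2 + 8/3·R3.
Rank is 3 with 4 unknowns, leaving s free.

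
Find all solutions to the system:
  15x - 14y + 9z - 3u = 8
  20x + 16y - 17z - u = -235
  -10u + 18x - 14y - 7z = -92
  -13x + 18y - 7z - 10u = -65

x = -5, y = -4, z = 4, u = 3

Row-reduce the augmented matrix:
R1 ← R1 / (15).
R2 ← R2 − 20·R1.
R3 ← R3 − 18·R1.
R4 ← R4 + 13·R1.
R2 ← R2 / (104/3).
R1 ← R1 + 14/15·R2.
R3 ← R3 − 14/5·R2.
R4 ← R4 − 88/15·R2.
R3 ← R3 / (-4019/260).
R1 ← R1 + 47/260·R3.
R2 ← R2 + 87/104·R3.
R4 ← R4 − 371/65·R3.
R4 ← R4 / (-62537/4019).
R1 ← R1 + 167/4019·R4.
R2 ← R2 − 3585/8038·R4.
R3 ← R3 − 1727/4019·R4.
Reading off the reduced rows gives x = -5, y = -4, z = 4, u = 3.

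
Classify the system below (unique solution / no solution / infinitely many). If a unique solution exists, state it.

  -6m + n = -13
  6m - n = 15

no solution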